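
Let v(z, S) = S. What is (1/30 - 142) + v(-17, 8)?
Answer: -4019/30 ≈ -133.97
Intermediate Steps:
(1/30 - 142) + v(-17, 8) = (1/30 - 142) + 8 = -4259/30 + 8 = -4019/30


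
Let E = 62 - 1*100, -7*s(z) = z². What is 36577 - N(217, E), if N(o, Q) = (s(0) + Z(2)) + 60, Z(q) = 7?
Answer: 36510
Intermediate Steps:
s(z) = -z²/7
E = -38 (E = 62 - 100 = -38)
N(o, Q) = 67 (N(o, Q) = (-⅐*0² + 7) + 60 = (-⅐*0 + 7) + 60 = (0 + 7) + 60 = 7 + 60 = 67)
36577 - N(217, E) = 36577 - 1*67 = 36577 - 67 = 36510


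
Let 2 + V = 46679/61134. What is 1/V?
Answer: -61134/75589 ≈ -0.80877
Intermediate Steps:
V = -75589/61134 (V = -2 + 46679/61134 = -75589/61134 ≈ -1.2364)
1/V = 1/(-75589/61134) = -61134/75589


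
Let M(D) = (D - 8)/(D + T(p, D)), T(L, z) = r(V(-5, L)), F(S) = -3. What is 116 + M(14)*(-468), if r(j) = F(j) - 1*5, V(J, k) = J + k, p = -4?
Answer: -352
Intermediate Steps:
r(j) = -8 (r(j) = -3 - 1*5 = -3 - 5 = -8)
T(L, z) = -8
M(D) = 1 (M(D) = (D - 8)/(D - 8) = (-8 + D)/(-8 + D) = 1)
116 + M(14)*(-468) = 116 + 1*(-468) = 116 - 468 = -352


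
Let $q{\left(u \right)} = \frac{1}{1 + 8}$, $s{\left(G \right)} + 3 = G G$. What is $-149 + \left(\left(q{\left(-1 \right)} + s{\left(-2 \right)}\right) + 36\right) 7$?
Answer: $\frac{997}{9} \approx 110.78$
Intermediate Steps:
$s{\left(G \right)} = -3 + G^{2}$ ($s{\left(G \right)} = -3 + G G = -3 + G^{2}$)
$q{\left(u \right)} = \frac{1}{9}$
$-149 + \left(\left(q{\left(-1 \right)} + s{\left(-2 \right)}\right) + 36\right) 7 = -149 + \left(\left(\frac{1}{9} - \left(3 - \left(-2\right)^{2}\right)\right) + 36\right) 7 = -149 + \left(\left(\frac{1}{9} + \left(-3 + 4\right)\right) + 36\right) 7 = -149 + \left(\left(\frac{1}{9} + 1\right) + 36\right) 7 = -149 + \left(\frac{10}{9} + 36\right) 7 = -149 + \frac{334}{9} \cdot 7 = -149 + \frac{2338}{9} = \frac{997}{9}$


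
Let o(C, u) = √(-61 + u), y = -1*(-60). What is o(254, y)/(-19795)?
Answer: -I/19795 ≈ -5.0518e-5*I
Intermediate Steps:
y = 60
o(254, y)/(-19795) = √(-61 + 60)/(-19795) = √(-1)*(-1/19795) = I*(-1/19795) = -I/19795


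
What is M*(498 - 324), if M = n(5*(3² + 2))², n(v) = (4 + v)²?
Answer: 2108420814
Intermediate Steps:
M = 12117361 (M = ((4 + 5*(3² + 2))²)² = ((4 + 5*(9 + 2))²)² = ((4 + 5*11)²)² = ((4 + 55)²)² = (59²)² = 3481² = 12117361)
M*(498 - 324) = 12117361*(498 - 324) = 12117361*174 = 2108420814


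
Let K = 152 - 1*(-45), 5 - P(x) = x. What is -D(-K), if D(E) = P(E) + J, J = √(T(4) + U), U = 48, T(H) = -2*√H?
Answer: -202 - 2*√11 ≈ -208.63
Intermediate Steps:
P(x) = 5 - x
J = 2*√11 (J = √(-2*√4 + 48) = √(-2*2 + 48) = √(-4 + 48) = √44 = 2*√11 ≈ 6.6332)
K = 197 (K = 152 + 45 = 197)
D(E) = 5 - E + 2*√11 (D(E) = (5 - E) + 2*√11 = 5 - E + 2*√11)
-D(-K) = -(5 - (-1)*197 + 2*√11) = -(5 - 1*(-197) + 2*√11) = -(5 + 197 + 2*√11) = -(202 + 2*√11) = -202 - 2*√11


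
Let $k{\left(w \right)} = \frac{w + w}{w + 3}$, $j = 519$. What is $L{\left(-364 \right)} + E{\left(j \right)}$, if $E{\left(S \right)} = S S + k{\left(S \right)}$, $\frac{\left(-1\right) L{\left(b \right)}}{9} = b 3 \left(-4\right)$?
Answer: $\frac{20014436}{87} \approx 2.3005 \cdot 10^{5}$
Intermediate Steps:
$k{\left(w \right)} = \frac{2 w}{3 + w}$
$L{\left(b \right)} = 108 b$ ($L{\left(b \right)} = - 9 b 3 \left(-4\right) = - 9 \cdot 3 b \left(-4\right) = - 9 \left(- 12 b\right) = 108 b$)
$E{\left(S \right)} = S^{2} + \frac{2 S}{3 + S}$ ($E{\left(S \right)} = S S + \frac{2 S}{3 + S} = S^{2} + \frac{2 S}{3 + S}$)
$L{\left(-364 \right)} + E{\left(j \right)} = 108 \left(-364\right) + \frac{519 \left(2 + 519 \left(3 + 519\right)\right)}{3 + 519} = -39312 + \frac{519 \left(2 + 519 \cdot 522\right)}{522} = -39312 + 519 \cdot \frac{1}{522} \left(2 + 270918\right) = -39312 + 519 \cdot \frac{1}{522} \cdot 270920 = -39312 + \frac{23434580}{87} = \frac{20014436}{87}$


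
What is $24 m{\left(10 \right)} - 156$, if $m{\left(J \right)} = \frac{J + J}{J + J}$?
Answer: $-132$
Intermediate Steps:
$m{\left(J \right)} = 1$ ($m{\left(J \right)} = \frac{2 J}{2 J} = 2 J \frac{1}{2 J} = 1$)
$24 m{\left(10 \right)} - 156 = 24 \cdot 1 - 156 = 24 - 156 = -132$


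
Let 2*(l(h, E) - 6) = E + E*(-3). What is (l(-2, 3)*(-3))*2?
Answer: -18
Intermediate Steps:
l(h, E) = 6 - E (l(h, E) = 6 + (E + E*(-3))/2 = 6 + (E - 3*E)/2 = 6 + (-2*E)/2 = 6 - E)
(l(-2, 3)*(-3))*2 = ((6 - 1*3)*(-3))*2 = ((6 - 3)*(-3))*2 = (3*(-3))*2 = -9*2 = -18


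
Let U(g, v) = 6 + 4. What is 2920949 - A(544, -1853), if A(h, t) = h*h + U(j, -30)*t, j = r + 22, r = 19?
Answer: 2643543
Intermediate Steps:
j = 41 (j = 19 + 22 = 41)
U(g, v) = 10
A(h, t) = h² + 10*t (A(h, t) = h*h + 10*t = h² + 10*t)
2920949 - A(544, -1853) = 2920949 - (544² + 10*(-1853)) = 2920949 - (295936 - 18530) = 2920949 - 1*277406 = 2920949 - 277406 = 2643543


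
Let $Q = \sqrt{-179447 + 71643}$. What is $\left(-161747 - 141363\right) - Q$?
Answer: $-303110 - 2 i \sqrt{26951} \approx -3.0311 \cdot 10^{5} - 328.33 i$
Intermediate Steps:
$Q = 2 i \sqrt{26951}$ ($Q = \sqrt{-107804} = 2 i \sqrt{26951} \approx 328.33 i$)
$\left(-161747 - 141363\right) - Q = \left(-161747 - 141363\right) - 2 i \sqrt{26951} = -303110 - 2 i \sqrt{26951}$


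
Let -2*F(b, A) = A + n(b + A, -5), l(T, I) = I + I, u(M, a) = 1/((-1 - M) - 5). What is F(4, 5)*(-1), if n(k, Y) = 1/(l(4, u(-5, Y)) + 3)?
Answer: 3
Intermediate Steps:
u(M, a) = 1/(-6 - M)
l(T, I) = 2*I
n(k, Y) = 1 (n(k, Y) = 1/(2*(-1/(6 - 5)) + 3) = 1/(2*(-1/1) + 3) = 1/(2*(-1*1) + 3) = 1/(2*(-1) + 3) = 1/(-2 + 3) = 1/1 = 1)
F(b, A) = -1/2 - A/2 (F(b, A) = -(A + 1)/2 = -(1 + A)/2 = -1/2 - A/2)
F(4, 5)*(-1) = (-1/2 - 1/2*5)*(-1) = (-1/2 - 5/2)*(-1) = -3*(-1) = 3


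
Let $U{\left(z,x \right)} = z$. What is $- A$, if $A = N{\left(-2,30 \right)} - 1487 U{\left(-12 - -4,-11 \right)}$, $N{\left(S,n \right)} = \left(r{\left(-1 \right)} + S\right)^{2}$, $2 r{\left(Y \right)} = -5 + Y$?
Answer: $-11921$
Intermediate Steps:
$r{\left(Y \right)} = - \frac{5}{2} + \frac{Y}{2}$ ($r{\left(Y \right)} = \frac{-5 + Y}{2} = - \frac{5}{2} + \frac{Y}{2}$)
$N{\left(S,n \right)} = \left(-3 + S\right)^{2}$ ($N{\left(S,n \right)} = \left(\left(- \frac{5}{2} + \frac{1}{2} \left(-1\right)\right) + S\right)^{2} = \left(\left(- \frac{5}{2} - \frac{1}{2}\right) + S\right)^{2} = \left(-3 + S\right)^{2}$)
$A = 11921$ ($A = \left(-3 - 2\right)^{2} - 1487 \left(-12 - -4\right) = \left(-5\right)^{2} - 1487 \left(-12 + 4\right) = 25 - -11896 = 25 + 11896 = 11921$)
$- A = \left(-1\right) 11921 = -11921$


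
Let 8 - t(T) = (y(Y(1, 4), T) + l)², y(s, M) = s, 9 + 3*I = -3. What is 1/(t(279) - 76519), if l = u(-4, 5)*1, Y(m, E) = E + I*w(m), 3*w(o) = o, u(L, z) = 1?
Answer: -9/688720 ≈ -1.3068e-5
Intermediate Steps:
I = -4 (I = -3 + (⅓)*(-3) = -3 - 1 = -4)
w(o) = o/3
Y(m, E) = E - 4*m/3
l = 1 (l = 1*1 = 1)
t(T) = -49/9 (t(T) = 8 - ((4 - 4/3*1) + 1)² = 8 - ((4 - 4/3) + 1)² = 8 - (8/3 + 1)² = 8 - (11/3)² = 8 - 1*121/9 = 8 - 121/9 = -49/9)
1/(t(279) - 76519) = 1/(-49/9 - 76519) = 1/(-688720/9) = -9/688720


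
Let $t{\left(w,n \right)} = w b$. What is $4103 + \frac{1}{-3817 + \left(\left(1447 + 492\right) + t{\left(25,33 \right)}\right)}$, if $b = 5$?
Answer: $\frac{7192558}{1753} \approx 4103.0$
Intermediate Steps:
$t{\left(w,n \right)} = 5 w$ ($t{\left(w,n \right)} = w 5 = 5 w$)
$4103 + \frac{1}{-3817 + \left(\left(1447 + 492\right) + t{\left(25,33 \right)}\right)} = 4103 + \frac{1}{-3817 + \left(\left(1447 + 492\right) + 5 \cdot 25\right)} = 4103 + \frac{1}{-3817 + \left(1939 + 125\right)} = 4103 + \frac{1}{-3817 + 2064} = 4103 + \frac{1}{-1753} = 4103 - \frac{1}{1753} = \frac{7192558}{1753}$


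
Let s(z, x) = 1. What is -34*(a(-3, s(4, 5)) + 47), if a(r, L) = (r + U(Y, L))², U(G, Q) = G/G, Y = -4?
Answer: -1734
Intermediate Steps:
U(G, Q) = 1
a(r, L) = (1 + r)² (a(r, L) = (r + 1)² = (1 + r)²)
-34*(a(-3, s(4, 5)) + 47) = -34*((1 - 3)² + 47) = -34*((-2)² + 47) = -34*(4 + 47) = -34*51 = -1734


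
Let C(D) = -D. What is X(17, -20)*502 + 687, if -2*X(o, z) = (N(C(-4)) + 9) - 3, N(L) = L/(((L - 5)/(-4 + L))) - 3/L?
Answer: -2523/4 ≈ -630.75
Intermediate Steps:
N(L) = -3/L + L*(-4 + L)/(-5 + L) (N(L) = L/(((-5 + L)/(-4 + L))) - 3/L = L*((-4 + L)/(-5 + L)) - 3/L = L*(-4 + L)/(-5 + L) - 3/L = -3/L + L*(-4 + L)/(-5 + L))
X(o, z) = -21/8 (X(o, z) = -(((15 + (-1*(-4))³ - 4*(-1*(-4))² - (-3)*(-4))/(((-1*(-4)))*(-5 - 1*(-4))) + 9) - 3)/2 = -(((15 + 4³ - 4*4² - 3*4)/(4*(-5 + 4)) + 9) - 3)/2 = -(((¼)*(15 + 64 - 4*16 - 12)/(-1) + 9) - 3)/2 = -(((¼)*(-1)*(15 + 64 - 64 - 12) + 9) - 3)/2 = -(((¼)*(-1)*3 + 9) - 3)/2 = -((-¾ + 9) - 3)/2 = -(33/4 - 3)/2 = -½*21/4 = -21/8)
X(17, -20)*502 + 687 = -21/8*502 + 687 = -5271/4 + 687 = -2523/4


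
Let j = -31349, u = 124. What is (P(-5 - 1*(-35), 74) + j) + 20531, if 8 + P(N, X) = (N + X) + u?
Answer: -10598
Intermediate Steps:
P(N, X) = 116 + N + X (P(N, X) = -8 + ((N + X) + 124) = -8 + (124 + N + X) = 116 + N + X)
(P(-5 - 1*(-35), 74) + j) + 20531 = ((116 + (-5 - 1*(-35)) + 74) - 31349) + 20531 = ((116 + (-5 + 35) + 74) - 31349) + 20531 = ((116 + 30 + 74) - 31349) + 20531 = (220 - 31349) + 20531 = -31129 + 20531 = -10598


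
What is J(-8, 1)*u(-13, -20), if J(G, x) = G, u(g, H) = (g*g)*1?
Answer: -1352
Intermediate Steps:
u(g, H) = g² (u(g, H) = g²*1 = g²)
J(-8, 1)*u(-13, -20) = -8*(-13)² = -8*169 = -1352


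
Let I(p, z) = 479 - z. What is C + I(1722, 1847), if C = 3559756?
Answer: 3558388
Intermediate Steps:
C + I(1722, 1847) = 3559756 + (479 - 1*1847) = 3559756 + (479 - 1847) = 3559756 - 1368 = 3558388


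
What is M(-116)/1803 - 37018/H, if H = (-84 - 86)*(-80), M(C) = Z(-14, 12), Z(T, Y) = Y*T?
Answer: -11504709/4086800 ≈ -2.8151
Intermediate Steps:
Z(T, Y) = T*Y
M(C) = -168 (M(C) = -14*12 = -168)
H = 13600 (H = -170*(-80) = 13600)
M(-116)/1803 - 37018/H = -168/1803 - 37018/13600 = -168*1/1803 - 37018*1/13600 = -56/601 - 18509/6800 = -11504709/4086800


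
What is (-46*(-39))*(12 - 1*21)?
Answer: -16146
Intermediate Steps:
(-46*(-39))*(12 - 1*21) = 1794*(12 - 21) = 1794*(-9) = -16146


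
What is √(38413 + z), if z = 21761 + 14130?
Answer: 24*√129 ≈ 272.59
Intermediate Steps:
z = 35891
√(38413 + z) = √(38413 + 35891) = √74304 = 24*√129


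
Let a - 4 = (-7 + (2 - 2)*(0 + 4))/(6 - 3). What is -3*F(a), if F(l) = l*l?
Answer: -25/3 ≈ -8.3333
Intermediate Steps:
a = 5/3 (a = 4 + (-7 + (2 - 2)*(0 + 4))/(6 - 3) = 4 + (-7 + 0*4)/3 = 4 + (-7 + 0)*(⅓) = 4 - 7*⅓ = 4 - 7/3 = 5/3 ≈ 1.6667)
F(l) = l²
-3*F(a) = -3*(5/3)² = -3*25/9 = -25/3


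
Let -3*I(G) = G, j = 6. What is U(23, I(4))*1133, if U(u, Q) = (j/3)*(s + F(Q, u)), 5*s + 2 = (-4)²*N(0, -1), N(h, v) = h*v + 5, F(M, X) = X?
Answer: 437338/5 ≈ 87468.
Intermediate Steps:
N(h, v) = 5 + h*v
I(G) = -G/3
s = 78/5 (s = -⅖ + ((-4)²*(5 + 0*(-1)))/5 = -⅖ + (16*(5 + 0))/5 = -⅖ + (16*5)/5 = -⅖ + (⅕)*80 = -⅖ + 16 = 78/5 ≈ 15.600)
U(u, Q) = 156/5 + 2*u (U(u, Q) = (6/3)*(78/5 + u) = (6*(⅓))*(78/5 + u) = 2*(78/5 + u) = 156/5 + 2*u)
U(23, I(4))*1133 = (156/5 + 2*23)*1133 = (156/5 + 46)*1133 = (386/5)*1133 = 437338/5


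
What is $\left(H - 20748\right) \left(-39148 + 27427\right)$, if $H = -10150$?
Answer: $362155458$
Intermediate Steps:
$\left(H - 20748\right) \left(-39148 + 27427\right) = \left(-10150 - 20748\right) \left(-39148 + 27427\right) = \left(-30898\right) \left(-11721\right) = 362155458$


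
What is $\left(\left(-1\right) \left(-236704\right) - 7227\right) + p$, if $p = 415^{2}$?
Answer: $401702$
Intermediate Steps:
$p = 172225$
$\left(\left(-1\right) \left(-236704\right) - 7227\right) + p = \left(\left(-1\right) \left(-236704\right) - 7227\right) + 172225 = \left(236704 - 7227\right) + 172225 = 229477 + 172225 = 401702$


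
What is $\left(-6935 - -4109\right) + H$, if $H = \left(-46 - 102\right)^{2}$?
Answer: $19078$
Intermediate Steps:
$H = 21904$ ($H = \left(-148\right)^{2} = 21904$)
$\left(-6935 - -4109\right) + H = \left(-6935 - -4109\right) + 21904 = \left(-6935 + 4109\right) + 21904 = -2826 + 21904 = 19078$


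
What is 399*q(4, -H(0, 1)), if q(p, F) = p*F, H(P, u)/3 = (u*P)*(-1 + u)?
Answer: 0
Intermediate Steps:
H(P, u) = 3*P*u*(-1 + u) (H(P, u) = 3*((u*P)*(-1 + u)) = 3*((P*u)*(-1 + u)) = 3*(P*u*(-1 + u)) = 3*P*u*(-1 + u))
q(p, F) = F*p
399*q(4, -H(0, 1)) = 399*(-3*0*(-1 + 1)*4) = 399*(-3*0*0*4) = 399*(-1*0*4) = 399*(0*4) = 399*0 = 0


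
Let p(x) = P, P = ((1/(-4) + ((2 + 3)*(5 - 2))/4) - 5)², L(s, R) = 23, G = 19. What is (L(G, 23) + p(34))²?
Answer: 10201/16 ≈ 637.56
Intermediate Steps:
P = 9/4 (P = ((1*(-¼) + (5*3)*(¼)) - 5)² = ((-¼ + 15*(¼)) - 5)² = ((-¼ + 15/4) - 5)² = (7/2 - 5)² = (-3/2)² = 9/4 ≈ 2.2500)
p(x) = 9/4
(L(G, 23) + p(34))² = (23 + 9/4)² = (101/4)² = 10201/16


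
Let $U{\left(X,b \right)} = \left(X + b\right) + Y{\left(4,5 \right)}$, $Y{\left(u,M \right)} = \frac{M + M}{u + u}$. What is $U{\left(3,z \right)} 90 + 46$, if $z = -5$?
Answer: $- \frac{43}{2} \approx -21.5$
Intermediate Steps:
$Y{\left(u,M \right)} = \frac{M}{u}$ ($Y{\left(u,M \right)} = \frac{2 M}{2 u} = 2 M \frac{1}{2 u} = \frac{M}{u}$)
$U{\left(X,b \right)} = \frac{5}{4} + X + b$ ($U{\left(X,b \right)} = \left(X + b\right) + \frac{5}{4} = \frac{5}{4} + X + b$)
$U{\left(3,z \right)} 90 + 46 = \left(\frac{5}{4} + 3 - 5\right) 90 + 46 = \left(- \frac{3}{4}\right) 90 + 46 = - \frac{135}{2} + 46 = - \frac{43}{2}$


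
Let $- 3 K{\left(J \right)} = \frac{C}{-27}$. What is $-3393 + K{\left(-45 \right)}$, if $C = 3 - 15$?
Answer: $- \frac{91615}{27} \approx -3393.1$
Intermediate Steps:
$C = -12$
$K{\left(J \right)} = - \frac{4}{27}$ ($K{\left(J \right)} = - \frac{\left(-12\right) \frac{1}{-27}}{3} = - \frac{\left(-12\right) \left(- \frac{1}{27}\right)}{3} = \left(- \frac{1}{3}\right) \frac{4}{9} = - \frac{4}{27}$)
$-3393 + K{\left(-45 \right)} = -3393 - \frac{4}{27} = - \frac{91615}{27}$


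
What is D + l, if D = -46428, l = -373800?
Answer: -420228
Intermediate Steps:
D + l = -46428 - 373800 = -420228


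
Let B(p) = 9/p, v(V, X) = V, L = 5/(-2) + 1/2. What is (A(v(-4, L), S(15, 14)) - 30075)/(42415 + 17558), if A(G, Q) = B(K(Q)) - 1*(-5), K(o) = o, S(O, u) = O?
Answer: -150347/299865 ≈ -0.50138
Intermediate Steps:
L = -2 (L = 5*(-1/2) + 1*(1/2) = -5/2 + 1/2 = -2)
A(G, Q) = 5 + 9/Q (A(G, Q) = 9/Q - 1*(-5) = 9/Q + 5 = 5 + 9/Q)
(A(v(-4, L), S(15, 14)) - 30075)/(42415 + 17558) = ((5 + 9/15) - 30075)/(42415 + 17558) = ((5 + 9*(1/15)) - 30075)/59973 = ((5 + 3/5) - 30075)*(1/59973) = (28/5 - 30075)*(1/59973) = -150347/5*1/59973 = -150347/299865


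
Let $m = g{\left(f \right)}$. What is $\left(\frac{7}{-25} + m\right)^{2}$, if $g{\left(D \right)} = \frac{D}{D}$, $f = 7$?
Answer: $\frac{324}{625} \approx 0.5184$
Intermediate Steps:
$g{\left(D \right)} = 1$
$m = 1$
$\left(\frac{7}{-25} + m\right)^{2} = \left(\frac{7}{-25} + 1\right)^{2} = \left(7 \left(- \frac{1}{25}\right) + 1\right)^{2} = \left(- \frac{7}{25} + 1\right)^{2} = \left(\frac{18}{25}\right)^{2} = \frac{324}{625}$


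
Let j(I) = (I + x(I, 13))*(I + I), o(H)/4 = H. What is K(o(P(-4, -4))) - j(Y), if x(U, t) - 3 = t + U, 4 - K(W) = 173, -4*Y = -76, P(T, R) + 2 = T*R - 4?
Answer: -2221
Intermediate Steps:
P(T, R) = -6 + R*T (P(T, R) = -2 + (T*R - 4) = -2 + (R*T - 4) = -2 + (-4 + R*T) = -6 + R*T)
o(H) = 4*H
Y = 19 (Y = -¼*(-76) = 19)
K(W) = -169 (K(W) = 4 - 1*173 = 4 - 173 = -169)
x(U, t) = 3 + U + t (x(U, t) = 3 + (t + U) = 3 + (U + t) = 3 + U + t)
j(I) = 2*I*(16 + 2*I) (j(I) = (I + (3 + I + 13))*(I + I) = (I + (16 + I))*(2*I) = (16 + 2*I)*(2*I) = 2*I*(16 + 2*I))
K(o(P(-4, -4))) - j(Y) = -169 - 4*19*(8 + 19) = -169 - 4*19*27 = -169 - 1*2052 = -169 - 2052 = -2221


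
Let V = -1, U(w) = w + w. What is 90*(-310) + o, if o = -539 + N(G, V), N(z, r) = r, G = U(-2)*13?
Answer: -28440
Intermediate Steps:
U(w) = 2*w
G = -52 (G = (2*(-2))*13 = -4*13 = -52)
o = -540 (o = -539 - 1 = -540)
90*(-310) + o = 90*(-310) - 540 = -27900 - 540 = -28440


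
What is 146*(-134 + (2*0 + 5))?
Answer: -18834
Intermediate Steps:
146*(-134 + (2*0 + 5)) = 146*(-134 + (0 + 5)) = 146*(-134 + 5) = 146*(-129) = -18834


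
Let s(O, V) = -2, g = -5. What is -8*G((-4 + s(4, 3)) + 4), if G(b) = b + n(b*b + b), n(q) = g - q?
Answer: 72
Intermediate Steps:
n(q) = -5 - q
G(b) = -5 - b**2 (G(b) = b + (-5 - (b*b + b)) = b + (-5 - (b**2 + b)) = b + (-5 - (b + b**2)) = b + (-5 + (-b - b**2)) = b + (-5 - b - b**2) = -5 - b**2)
-8*G((-4 + s(4, 3)) + 4) = -8*(-5 - ((-4 - 2) + 4)**2) = -8*(-5 - (-6 + 4)**2) = -8*(-5 - 1*(-2)**2) = -8*(-5 - 1*4) = -8*(-5 - 4) = -8*(-9) = 72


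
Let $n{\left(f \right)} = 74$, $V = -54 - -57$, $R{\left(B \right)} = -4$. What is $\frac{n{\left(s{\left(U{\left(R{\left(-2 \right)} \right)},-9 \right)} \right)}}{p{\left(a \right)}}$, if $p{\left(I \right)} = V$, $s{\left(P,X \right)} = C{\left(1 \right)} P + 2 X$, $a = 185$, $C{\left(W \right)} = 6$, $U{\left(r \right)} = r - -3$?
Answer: $\frac{74}{3} \approx 24.667$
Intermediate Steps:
$U{\left(r \right)} = 3 + r$ ($U{\left(r \right)} = r + 3 = 3 + r$)
$V = 3$ ($V = -54 + 57 = 3$)
$s{\left(P,X \right)} = 2 X + 6 P$ ($s{\left(P,X \right)} = 6 P + 2 X = 2 X + 6 P$)
$p{\left(I \right)} = 3$
$\frac{n{\left(s{\left(U{\left(R{\left(-2 \right)} \right)},-9 \right)} \right)}}{p{\left(a \right)}} = \frac{74}{3}$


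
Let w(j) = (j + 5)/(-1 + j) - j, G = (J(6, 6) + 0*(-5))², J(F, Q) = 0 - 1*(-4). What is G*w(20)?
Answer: -5680/19 ≈ -298.95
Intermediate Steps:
J(F, Q) = 4 (J(F, Q) = 0 + 4 = 4)
G = 16 (G = (4 + 0*(-5))² = (4 + 0)² = 4² = 16)
w(j) = -j + (5 + j)/(-1 + j) (w(j) = (5 + j)/(-1 + j) - j = -j + (5 + j)/(-1 + j))
G*w(20) = 16*((5 - 1*20² + 2*20)/(-1 + 20)) = 16*((5 - 1*400 + 40)/19) = 16*((5 - 400 + 40)/19) = 16*((1/19)*(-355)) = 16*(-355/19) = -5680/19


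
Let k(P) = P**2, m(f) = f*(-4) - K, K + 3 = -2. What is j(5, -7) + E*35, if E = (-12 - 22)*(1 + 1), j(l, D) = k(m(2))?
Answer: -2371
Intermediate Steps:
K = -5 (K = -3 - 2 = -5)
m(f) = 5 - 4*f (m(f) = f*(-4) - 1*(-5) = -4*f + 5 = 5 - 4*f)
j(l, D) = 9 (j(l, D) = (5 - 4*2)**2 = (5 - 8)**2 = (-3)**2 = 9)
E = -68 (E = -34*2 = -68)
j(5, -7) + E*35 = 9 - 68*35 = 9 - 2380 = -2371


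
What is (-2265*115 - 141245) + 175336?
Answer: -226384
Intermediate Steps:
(-2265*115 - 141245) + 175336 = (-260475 - 141245) + 175336 = -401720 + 175336 = -226384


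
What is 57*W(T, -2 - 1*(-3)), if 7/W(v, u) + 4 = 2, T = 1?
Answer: -399/2 ≈ -199.50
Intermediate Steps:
W(v, u) = -7/2 (W(v, u) = 7/(-4 + 2) = 7/(-2) = 7*(-½) = -7/2)
57*W(T, -2 - 1*(-3)) = 57*(-7/2) = -399/2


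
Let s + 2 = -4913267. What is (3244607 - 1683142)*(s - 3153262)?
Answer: -12595605827915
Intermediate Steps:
s = -4913269 (s = -2 - 4913267 = -4913269)
(3244607 - 1683142)*(s - 3153262) = (3244607 - 1683142)*(-4913269 - 3153262) = 1561465*(-8066531) = -12595605827915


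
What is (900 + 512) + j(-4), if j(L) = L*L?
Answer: 1428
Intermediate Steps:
j(L) = L²
(900 + 512) + j(-4) = (900 + 512) + (-4)² = 1412 + 16 = 1428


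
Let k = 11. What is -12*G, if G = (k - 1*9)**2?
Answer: -48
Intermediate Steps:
G = 4 (G = (11 - 1*9)**2 = (11 - 9)**2 = 2**2 = 4)
-12*G = -12*4 = -48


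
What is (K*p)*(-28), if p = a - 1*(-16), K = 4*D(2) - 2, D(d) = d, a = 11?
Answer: -4536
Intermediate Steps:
K = 6 (K = 4*2 - 2 = 8 - 2 = 6)
p = 27 (p = 11 - 1*(-16) = 11 + 16 = 27)
(K*p)*(-28) = (6*27)*(-28) = 162*(-28) = -4536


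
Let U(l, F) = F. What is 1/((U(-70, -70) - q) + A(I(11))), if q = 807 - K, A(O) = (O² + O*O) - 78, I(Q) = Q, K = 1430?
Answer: 1/717 ≈ 0.0013947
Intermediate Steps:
A(O) = -78 + 2*O² (A(O) = (O² + O²) - 78 = 2*O² - 78 = -78 + 2*O²)
q = -623 (q = 807 - 1*1430 = 807 - 1430 = -623)
1/((U(-70, -70) - q) + A(I(11))) = 1/((-70 - 1*(-623)) + (-78 + 2*11²)) = 1/((-70 + 623) + (-78 + 2*121)) = 1/(553 + (-78 + 242)) = 1/(553 + 164) = 1/717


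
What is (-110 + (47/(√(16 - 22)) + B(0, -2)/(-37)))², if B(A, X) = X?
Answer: 96267623/8214 + 63732*I*√6/37 ≈ 11720.0 + 4219.2*I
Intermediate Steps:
(-110 + (47/(√(16 - 22)) + B(0, -2)/(-37)))² = (-110 + (47/(√(16 - 22)) - 2/(-37)))² = (-110 + (47/(√(-6)) - 2*(-1/37)))² = (-110 + (47/((I*√6)) + 2/37))² = (-110 + (47*(-I*√6/6) + 2/37))² = (-110 + (-47*I*√6/6 + 2/37))² = (-110 + (2/37 - 47*I*√6/6))² = (-4068/37 - 47*I*√6/6)²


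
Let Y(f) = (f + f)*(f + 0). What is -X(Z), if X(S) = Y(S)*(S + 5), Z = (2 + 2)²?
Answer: -10752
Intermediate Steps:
Y(f) = 2*f² (Y(f) = (2*f)*f = 2*f²)
Z = 16 (Z = 4² = 16)
X(S) = 2*S²*(5 + S) (X(S) = (2*S²)*(S + 5) = (2*S²)*(5 + S) = 2*S²*(5 + S))
-X(Z) = -2*16²*(5 + 16) = -2*256*21 = -1*10752 = -10752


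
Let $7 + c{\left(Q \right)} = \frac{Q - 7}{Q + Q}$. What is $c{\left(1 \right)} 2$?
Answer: $-20$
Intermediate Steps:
$c{\left(Q \right)} = -7 + \frac{-7 + Q}{2 Q}$ ($c{\left(Q \right)} = -7 + \frac{Q - 7}{Q + Q} = -7 + \frac{-7 + Q}{2 Q}$)
$c{\left(1 \right)} 2 = \frac{-7 - 13}{2 \cdot 1} \cdot 2 = \frac{1}{2} \cdot 1 \left(-7 - 13\right) 2 = \frac{1}{2} \cdot 1 \left(-20\right) 2 = \left(-10\right) 2 = -20$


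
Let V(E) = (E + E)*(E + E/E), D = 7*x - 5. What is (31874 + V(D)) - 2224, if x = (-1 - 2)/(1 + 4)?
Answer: 745022/25 ≈ 29801.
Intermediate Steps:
x = -⅗ (x = -3/5 = -3*⅕ = -⅗ ≈ -0.60000)
D = -46/5 (D = 7*(-⅗) - 5 = -21/5 - 5 = -46/5 ≈ -9.2000)
V(E) = 2*E*(1 + E) (V(E) = (2*E)*(E + 1) = (2*E)*(1 + E) = 2*E*(1 + E))
(31874 + V(D)) - 2224 = (31874 + 2*(-46/5)*(1 - 46/5)) - 2224 = (31874 + 2*(-46/5)*(-41/5)) - 2224 = (31874 + 3772/25) - 2224 = 800622/25 - 2224 = 745022/25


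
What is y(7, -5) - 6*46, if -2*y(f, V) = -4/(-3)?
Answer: -830/3 ≈ -276.67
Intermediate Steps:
y(f, V) = -⅔ (y(f, V) = -(-2)/(-3) = -(-2)*(-1)/3 = -½*4/3 = -⅔)
y(7, -5) - 6*46 = -⅔ - 6*46 = -⅔ - 276 = -830/3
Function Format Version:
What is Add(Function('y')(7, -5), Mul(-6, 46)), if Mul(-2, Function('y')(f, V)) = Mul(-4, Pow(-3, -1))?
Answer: Rational(-830, 3) ≈ -276.67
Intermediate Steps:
Function('y')(f, V) = Rational(-2, 3) (Function('y')(f, V) = Mul(Rational(-1, 2), Mul(-4, Pow(-3, -1))) = Mul(Rational(-1, 2), Mul(-4, Rational(-1, 3))) = Mul(Rational(-1, 2), Rational(4, 3)) = Rational(-2, 3))
Add(Function('y')(7, -5), Mul(-6, 46)) = Add(Rational(-2, 3), Mul(-6, 46)) = Add(Rational(-2, 3), -276) = Rational(-830, 3)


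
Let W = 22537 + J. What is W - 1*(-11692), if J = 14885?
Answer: 49114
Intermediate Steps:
W = 37422 (W = 22537 + 14885 = 37422)
W - 1*(-11692) = 37422 - 1*(-11692) = 37422 + 11692 = 49114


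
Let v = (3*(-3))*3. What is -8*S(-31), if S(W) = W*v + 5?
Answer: -6736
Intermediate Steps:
v = -27 (v = -9*3 = -27)
S(W) = 5 - 27*W (S(W) = W*(-27) + 5 = -27*W + 5 = 5 - 27*W)
-8*S(-31) = -8*(5 - 27*(-31)) = -8*(5 + 837) = -8*842 = -6736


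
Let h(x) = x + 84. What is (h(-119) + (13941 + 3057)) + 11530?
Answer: 28493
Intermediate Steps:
h(x) = 84 + x
(h(-119) + (13941 + 3057)) + 11530 = ((84 - 119) + (13941 + 3057)) + 11530 = (-35 + 16998) + 11530 = 16963 + 11530 = 28493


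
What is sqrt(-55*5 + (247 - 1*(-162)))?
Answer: sqrt(134) ≈ 11.576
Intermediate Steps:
sqrt(-55*5 + (247 - 1*(-162))) = sqrt(-275 + (247 + 162)) = sqrt(-275 + 409) = sqrt(134)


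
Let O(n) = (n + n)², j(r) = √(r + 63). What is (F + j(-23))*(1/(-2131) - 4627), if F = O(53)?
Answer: -110788510568/2131 - 19720276*√10/2131 ≈ -5.2018e+7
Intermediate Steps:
j(r) = √(63 + r)
O(n) = 4*n² (O(n) = (2*n)² = 4*n²)
F = 11236 (F = 4*53² = 4*2809 = 11236)
(F + j(-23))*(1/(-2131) - 4627) = (11236 + √(63 - 23))*(1/(-2131) - 4627) = (11236 + √40)*(-1/2131 - 4627) = (11236 + 2*√10)*(-9860138/2131) = -110788510568/2131 - 19720276*√10/2131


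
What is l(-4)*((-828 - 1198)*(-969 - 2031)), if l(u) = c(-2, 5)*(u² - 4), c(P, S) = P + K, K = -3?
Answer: -364680000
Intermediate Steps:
c(P, S) = -3 + P (c(P, S) = P - 3 = -3 + P)
l(u) = 20 - 5*u² (l(u) = (-3 - 2)*(u² - 4) = -5*(-4 + u²) = 20 - 5*u²)
l(-4)*((-828 - 1198)*(-969 - 2031)) = (20 - 5*(-4)²)*((-828 - 1198)*(-969 - 2031)) = (20 - 5*16)*(-2026*(-3000)) = (20 - 80)*6078000 = -60*6078000 = -364680000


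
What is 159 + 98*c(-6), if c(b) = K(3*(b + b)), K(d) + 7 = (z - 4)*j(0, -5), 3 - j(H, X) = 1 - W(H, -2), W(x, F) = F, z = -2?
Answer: -527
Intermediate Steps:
j(H, X) = 0 (j(H, X) = 3 - (1 - 1*(-2)) = 3 - (1 + 2) = 3 - 1*3 = 3 - 3 = 0)
K(d) = -7 (K(d) = -7 + (-2 - 4)*0 = -7 - 6*0 = -7 + 0 = -7)
c(b) = -7
159 + 98*c(-6) = 159 + 98*(-7) = 159 - 686 = -527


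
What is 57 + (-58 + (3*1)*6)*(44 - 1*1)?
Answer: -1663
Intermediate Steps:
57 + (-58 + (3*1)*6)*(44 - 1*1) = 57 + (-58 + 3*6)*(44 - 1) = 57 + (-58 + 18)*43 = 57 - 40*43 = 57 - 1720 = -1663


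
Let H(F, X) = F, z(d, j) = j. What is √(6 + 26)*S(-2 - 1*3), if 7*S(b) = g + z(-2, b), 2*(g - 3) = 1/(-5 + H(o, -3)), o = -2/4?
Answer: -92*√2/77 ≈ -1.6897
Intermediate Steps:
o = -½ (o = -2*¼ = -½ ≈ -0.50000)
g = 32/11 (g = 3 + 1/(2*(-5 - ½)) = 3 + 1/(2*(-11/2)) = 3 + (½)*(-2/11) = 3 - 1/11 = 32/11 ≈ 2.9091)
S(b) = 32/77 + b/7 (S(b) = (32/11 + b)/7 = 32/77 + b/7)
√(6 + 26)*S(-2 - 1*3) = √(6 + 26)*(32/77 + (-2 - 1*3)/7) = √32*(32/77 + (-2 - 3)/7) = (4*√2)*(32/77 + (⅐)*(-5)) = (4*√2)*(32/77 - 5/7) = (4*√2)*(-23/77) = -92*√2/77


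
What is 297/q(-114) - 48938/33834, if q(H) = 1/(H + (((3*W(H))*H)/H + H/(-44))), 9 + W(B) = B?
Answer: -4827534809/33834 ≈ -1.4268e+5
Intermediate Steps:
W(B) = -9 + B
q(H) = 1/(-27 + 175*H/44) (q(H) = 1/(H + (((3*(-9 + H))*H)/H + H/(-44))) = 1/(H + (((-27 + 3*H)*H)/H + H*(-1/44))) = 1/(H + ((H*(-27 + 3*H))/H - H/44)) = 1/(H + ((-27 + 3*H) - H/44)) = 1/(H + (-27 + 131*H/44)) = 1/(-27 + 175*H/44))
297/q(-114) - 48938/33834 = 297/((44/(-1188 + 175*(-114)))) - 48938/33834 = 297/((44/(-1188 - 19950))) - 48938*1/33834 = 297/((44/(-21138))) - 24469/16917 = 297/((44*(-1/21138))) - 24469/16917 = 297/(-22/10569) - 24469/16917 = 297*(-10569/22) - 24469/16917 = -285363/2 - 24469/16917 = -4827534809/33834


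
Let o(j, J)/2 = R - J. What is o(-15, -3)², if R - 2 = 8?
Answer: 676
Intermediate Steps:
R = 10 (R = 2 + 8 = 10)
o(j, J) = 20 - 2*J (o(j, J) = 2*(10 - J) = 20 - 2*J)
o(-15, -3)² = (20 - 2*(-3))² = (20 + 6)² = 26² = 676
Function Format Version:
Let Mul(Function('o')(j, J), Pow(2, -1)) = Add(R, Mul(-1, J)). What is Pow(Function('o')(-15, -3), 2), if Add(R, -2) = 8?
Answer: 676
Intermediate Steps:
R = 10 (R = Add(2, 8) = 10)
Function('o')(j, J) = Add(20, Mul(-2, J)) (Function('o')(j, J) = Mul(2, Add(10, Mul(-1, J))) = Add(20, Mul(-2, J)))
Pow(Function('o')(-15, -3), 2) = Pow(Add(20, Mul(-2, -3)), 2) = Pow(Add(20, 6), 2) = Pow(26, 2) = 676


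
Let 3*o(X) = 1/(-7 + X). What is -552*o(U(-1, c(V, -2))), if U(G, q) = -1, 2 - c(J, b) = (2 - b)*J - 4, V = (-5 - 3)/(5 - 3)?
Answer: 23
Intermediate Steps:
V = -4 (V = -8/2 = -8*½ = -4)
c(J, b) = 6 - J*(2 - b) (c(J, b) = 2 - ((2 - b)*J - 4) = 2 - (J*(2 - b) - 4) = 2 - (-4 + J*(2 - b)) = 2 + (4 - J*(2 - b)) = 6 - J*(2 - b))
o(X) = 1/(3*(-7 + X))
-552*o(U(-1, c(V, -2))) = -184/(-7 - 1) = -184/(-8) = -184*(-1)/8 = -552*(-1/24) = 23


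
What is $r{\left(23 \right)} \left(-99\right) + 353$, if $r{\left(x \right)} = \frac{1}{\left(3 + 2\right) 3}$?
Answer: $\frac{1732}{5} \approx 346.4$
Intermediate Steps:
$r{\left(x \right)} = \frac{1}{15}$ ($r{\left(x \right)} = \frac{1}{5 \cdot 3} = \frac{1}{15}$)
$r{\left(23 \right)} \left(-99\right) + 353 = \frac{1}{15} \left(-99\right) + 353 = - \frac{33}{5} + 353 = \frac{1732}{5}$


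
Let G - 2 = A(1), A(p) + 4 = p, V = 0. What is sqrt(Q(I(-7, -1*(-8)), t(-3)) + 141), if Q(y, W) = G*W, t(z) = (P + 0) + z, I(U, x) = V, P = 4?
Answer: 2*sqrt(35) ≈ 11.832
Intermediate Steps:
A(p) = -4 + p
G = -1 (G = 2 + (-4 + 1) = 2 - 3 = -1)
I(U, x) = 0
t(z) = 4 + z (t(z) = (4 + 0) + z = 4 + z)
Q(y, W) = -W
sqrt(Q(I(-7, -1*(-8)), t(-3)) + 141) = sqrt(-(4 - 3) + 141) = sqrt(-1*1 + 141) = sqrt(-1 + 141) = sqrt(140) = 2*sqrt(35)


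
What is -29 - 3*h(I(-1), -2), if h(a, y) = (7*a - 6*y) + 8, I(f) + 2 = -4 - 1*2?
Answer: 79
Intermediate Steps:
I(f) = -8 (I(f) = -2 + (-4 - 1*2) = -2 + (-4 - 2) = -2 - 6 = -8)
h(a, y) = 8 - 6*y + 7*a (h(a, y) = (-6*y + 7*a) + 8 = 8 - 6*y + 7*a)
-29 - 3*h(I(-1), -2) = -29 - 3*(8 - 6*(-2) + 7*(-8)) = -29 - 3*(8 + 12 - 56) = -29 - 3*(-36) = -29 + 108 = 79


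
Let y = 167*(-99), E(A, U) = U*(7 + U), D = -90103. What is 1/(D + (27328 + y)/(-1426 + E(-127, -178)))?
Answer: -29012/2614057441 ≈ -1.1098e-5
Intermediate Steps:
y = -16533
1/(D + (27328 + y)/(-1426 + E(-127, -178))) = 1/(-90103 + (27328 - 16533)/(-1426 - 178*(7 - 178))) = 1/(-90103 + 10795/(-1426 - 178*(-171))) = 1/(-90103 + 10795/(-1426 + 30438)) = 1/(-90103 + 10795/29012) = 1/(-2614057441/29012) = -29012/2614057441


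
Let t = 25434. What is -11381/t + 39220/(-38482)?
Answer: -717742561/489375594 ≈ -1.4667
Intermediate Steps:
-11381/t + 39220/(-38482) = -11381/25434 + 39220/(-38482) = -11381*1/25434 + 39220*(-1/38482) = -11381/25434 - 19610/19241 = -717742561/489375594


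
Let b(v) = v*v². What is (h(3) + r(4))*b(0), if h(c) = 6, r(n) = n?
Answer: 0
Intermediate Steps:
b(v) = v³
(h(3) + r(4))*b(0) = (6 + 4)*0³ = 10*0 = 0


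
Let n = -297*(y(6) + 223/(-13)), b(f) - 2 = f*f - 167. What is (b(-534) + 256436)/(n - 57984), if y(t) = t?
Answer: -7038551/710727 ≈ -9.9033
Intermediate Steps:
b(f) = -165 + f² (b(f) = 2 + (f*f - 167) = 2 + (f² - 167) = 2 + (-167 + f²) = -165 + f²)
n = 43065/13 (n = -297*(6 + 223/(-13)) = -297*(6 + 223*(-1/13)) = -297*(6 - 223/13) = -297*(-145/13) = 43065/13 ≈ 3312.7)
(b(-534) + 256436)/(n - 57984) = ((-165 + (-534)²) + 256436)/(43065/13 - 57984) = ((-165 + 285156) + 256436)/(-710727/13) = (284991 + 256436)*(-13/710727) = 541427*(-13/710727) = -7038551/710727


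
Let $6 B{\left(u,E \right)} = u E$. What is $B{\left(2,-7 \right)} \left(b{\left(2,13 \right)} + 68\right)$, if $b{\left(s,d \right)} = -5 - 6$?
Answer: $-133$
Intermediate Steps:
$B{\left(u,E \right)} = \frac{E u}{6}$ ($B{\left(u,E \right)} = \frac{u E}{6} = \frac{E u}{6}$)
$b{\left(s,d \right)} = -11$
$B{\left(2,-7 \right)} \left(b{\left(2,13 \right)} + 68\right) = \frac{1}{6} \left(-7\right) 2 \left(-11 + 68\right) = \left(- \frac{7}{3}\right) 57 = -133$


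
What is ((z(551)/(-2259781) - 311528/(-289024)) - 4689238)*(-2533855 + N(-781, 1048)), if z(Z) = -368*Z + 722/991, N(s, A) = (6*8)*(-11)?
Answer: 961520043686332452460752255/80906595656288 ≈ 1.1884e+13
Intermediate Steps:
N(s, A) = -528 (N(s, A) = 48*(-11) = -528)
z(Z) = 722/991 - 368*Z (z(Z) = -368*Z + 722*(1/991) = -368*Z + 722/991 = 722/991 - 368*Z)
((z(551)/(-2259781) - 311528/(-289024)) - 4689238)*(-2533855 + N(-781, 1048)) = (((722/991 - 368*551)/(-2259781) - 311528/(-289024)) - 4689238)*(-2533855 - 528) = (((722/991 - 202768)*(-1/2259781) - 311528*(-1/289024)) - 4689238)*(-2534383) = ((-200942366/991*(-1/2259781) + 38941/36128) - 4689238)*(-2534383) = ((200942366/2239442971 + 38941/36128) - 4689238)*(-2534383) = (94465794532559/80906595656288 - 4689238)*(-2534383) = -379390188336306095985/80906595656288*(-2534383) = 961520043686332452460752255/80906595656288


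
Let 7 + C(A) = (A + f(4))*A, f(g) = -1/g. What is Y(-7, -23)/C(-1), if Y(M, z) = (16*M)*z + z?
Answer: -444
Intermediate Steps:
Y(M, z) = z + 16*M*z (Y(M, z) = 16*M*z + z = z + 16*M*z)
C(A) = -7 + A*(-1/4 + A) (C(A) = -7 + (A - 1/4)*A = -7 + (-1/4 + A)*A = -7 + A*(-1/4 + A))
Y(-7, -23)/C(-1) = (-23*(1 + 16*(-7)))/(-7 + (-1)**2 - 1/4*(-1)) = (-23*(1 - 112))/(-7 + 1 + 1/4) = (-23*(-111))/(-23/4) = 2553*(-4/23) = -444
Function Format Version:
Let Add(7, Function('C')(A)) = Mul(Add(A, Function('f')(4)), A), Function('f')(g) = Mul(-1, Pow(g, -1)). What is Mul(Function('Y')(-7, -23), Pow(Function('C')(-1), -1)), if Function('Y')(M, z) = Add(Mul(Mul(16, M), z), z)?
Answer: -444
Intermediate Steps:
Function('Y')(M, z) = Add(z, Mul(16, M, z)) (Function('Y')(M, z) = Add(Mul(16, M, z), z) = Add(z, Mul(16, M, z)))
Function('C')(A) = Add(-7, Mul(A, Add(Rational(-1, 4), A))) (Function('C')(A) = Add(-7, Mul(Add(A, Mul(-1, Pow(4, -1))), A)) = Add(-7, Mul(Add(A, Mul(-1, Rational(1, 4))), A)) = Add(-7, Mul(Add(A, Rational(-1, 4)), A)) = Add(-7, Mul(Add(Rational(-1, 4), A), A)) = Add(-7, Mul(A, Add(Rational(-1, 4), A))))
Mul(Function('Y')(-7, -23), Pow(Function('C')(-1), -1)) = Mul(Mul(-23, Add(1, Mul(16, -7))), Pow(Add(-7, Pow(-1, 2), Mul(Rational(-1, 4), -1)), -1)) = Mul(Mul(-23, Add(1, -112)), Pow(Add(-7, 1, Rational(1, 4)), -1)) = Mul(Mul(-23, -111), Pow(Rational(-23, 4), -1)) = Mul(2553, Rational(-4, 23)) = -444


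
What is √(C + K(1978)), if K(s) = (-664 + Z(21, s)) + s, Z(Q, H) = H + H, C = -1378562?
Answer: 6*I*√38147 ≈ 1171.9*I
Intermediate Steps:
Z(Q, H) = 2*H
K(s) = -664 + 3*s (K(s) = (-664 + 2*s) + s = -664 + 3*s)
√(C + K(1978)) = √(-1378562 + (-664 + 3*1978)) = √(-1378562 + (-664 + 5934)) = √(-1378562 + 5270) = √(-1373292) = 6*I*√38147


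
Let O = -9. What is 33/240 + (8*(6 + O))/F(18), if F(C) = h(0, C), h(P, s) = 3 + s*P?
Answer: -629/80 ≈ -7.8625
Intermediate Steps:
h(P, s) = 3 + P*s
F(C) = 3 (F(C) = 3 + 0*C = 3 + 0 = 3)
33/240 + (8*(6 + O))/F(18) = 33/240 + (8*(6 - 9))/3 = 33*(1/240) + (8*(-3))*(⅓) = 11/80 - 24*⅓ = 11/80 - 8 = -629/80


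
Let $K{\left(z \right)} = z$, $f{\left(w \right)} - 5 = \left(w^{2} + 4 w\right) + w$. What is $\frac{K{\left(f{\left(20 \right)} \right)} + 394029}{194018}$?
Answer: $\frac{197267}{97009} \approx 2.0335$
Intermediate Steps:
$f{\left(w \right)} = 5 + w^{2} + 5 w$ ($f{\left(w \right)} = 5 + \left(\left(w^{2} + 4 w\right) + w\right) = 5 + \left(w^{2} + 5 w\right) = 5 + w^{2} + 5 w$)
$\frac{K{\left(f{\left(20 \right)} \right)} + 394029}{194018} = \frac{\left(5 + 20^{2} + 5 \cdot 20\right) + 394029}{194018} = \left(\left(5 + 400 + 100\right) + 394029\right) \frac{1}{194018} = \left(505 + 394029\right) \frac{1}{194018} = 394534 \cdot \frac{1}{194018} = \frac{197267}{97009}$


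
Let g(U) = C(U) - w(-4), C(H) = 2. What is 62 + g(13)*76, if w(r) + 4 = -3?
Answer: 746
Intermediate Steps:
w(r) = -7 (w(r) = -4 - 3 = -7)
g(U) = 9 (g(U) = 2 - 1*(-7) = 2 + 7 = 9)
62 + g(13)*76 = 62 + 9*76 = 62 + 684 = 746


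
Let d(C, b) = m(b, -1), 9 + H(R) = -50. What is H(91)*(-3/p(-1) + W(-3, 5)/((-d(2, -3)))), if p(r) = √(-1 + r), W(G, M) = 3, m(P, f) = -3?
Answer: -59 - 177*I*√2/2 ≈ -59.0 - 125.16*I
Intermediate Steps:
H(R) = -59 (H(R) = -9 - 50 = -59)
d(C, b) = -3
H(91)*(-3/p(-1) + W(-3, 5)/((-d(2, -3)))) = -59*(-3/√(-1 - 1) + 3/((-1*(-3)))) = -59*(-3*(-I*√2/2) + 3/3) = -59*(-3*(-I*√2/2) + 3*(⅓)) = -59*(-(-3)*I*√2/2 + 1) = -59*(3*I*√2/2 + 1) = -59*(1 + 3*I*√2/2) = -59 - 177*I*√2/2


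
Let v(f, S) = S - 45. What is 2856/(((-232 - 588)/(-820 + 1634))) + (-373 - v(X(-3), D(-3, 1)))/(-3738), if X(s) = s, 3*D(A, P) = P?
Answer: -6517330019/2298870 ≈ -2835.0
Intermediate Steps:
D(A, P) = P/3
v(f, S) = -45 + S
2856/(((-232 - 588)/(-820 + 1634))) + (-373 - v(X(-3), D(-3, 1)))/(-3738) = 2856/(((-232 - 588)/(-820 + 1634))) + (-373 - (-45 + (1/3)*1))/(-3738) = 2856/((-820/814)) + (-373 - (-45 + 1/3))*(-1/3738) = 2856/((-820*1/814)) + (-373 - 1*(-134/3))*(-1/3738) = 2856/(-410/407) + (-373 + 134/3)*(-1/3738) = 2856*(-407/410) - 985/3*(-1/3738) = -581196/205 + 985/11214 = -6517330019/2298870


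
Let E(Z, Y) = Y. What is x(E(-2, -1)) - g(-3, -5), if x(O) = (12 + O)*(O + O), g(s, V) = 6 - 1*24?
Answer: -4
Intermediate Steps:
g(s, V) = -18 (g(s, V) = 6 - 24 = -18)
x(O) = 2*O*(12 + O) (x(O) = (12 + O)*(2*O) = 2*O*(12 + O))
x(E(-2, -1)) - g(-3, -5) = 2*(-1)*(12 - 1) - 1*(-18) = 2*(-1)*11 + 18 = -22 + 18 = -4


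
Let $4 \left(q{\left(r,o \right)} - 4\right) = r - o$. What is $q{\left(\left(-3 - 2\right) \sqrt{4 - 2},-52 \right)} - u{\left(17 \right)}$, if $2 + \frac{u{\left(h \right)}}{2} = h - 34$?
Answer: $55 - \frac{5 \sqrt{2}}{4} \approx 53.232$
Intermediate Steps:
$u{\left(h \right)} = -72 + 2 h$ ($u{\left(h \right)} = -4 + 2 \left(h - 34\right) = -4 + 2 \left(-34 + h\right) = -4 + \left(-68 + 2 h\right) = -72 + 2 h$)
$q{\left(r,o \right)} = 4 - \frac{o}{4} + \frac{r}{4}$ ($q{\left(r,o \right)} = 4 + \frac{r - o}{4} = 4 - \left(- \frac{r}{4} + \frac{o}{4}\right) = 4 - \frac{o}{4} + \frac{r}{4}$)
$q{\left(\left(-3 - 2\right) \sqrt{4 - 2},-52 \right)} - u{\left(17 \right)} = \left(4 - -13 + \frac{\left(-3 - 2\right) \sqrt{4 - 2}}{4}\right) - \left(-72 + 2 \cdot 17\right) = \left(4 + 13 + \frac{\left(-5\right) \sqrt{2}}{4}\right) - \left(-72 + 34\right) = \left(4 + 13 - \frac{5 \sqrt{2}}{4}\right) - -38 = \left(17 - \frac{5 \sqrt{2}}{4}\right) + 38 = 55 - \frac{5 \sqrt{2}}{4}$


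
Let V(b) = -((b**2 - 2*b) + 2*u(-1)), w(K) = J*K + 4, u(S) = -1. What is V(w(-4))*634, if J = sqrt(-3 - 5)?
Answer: 77348 + 30432*I*sqrt(2) ≈ 77348.0 + 43037.0*I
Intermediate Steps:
J = 2*I*sqrt(2) (J = sqrt(-8) = 2*I*sqrt(2) ≈ 2.8284*I)
w(K) = 4 + 2*I*K*sqrt(2) (w(K) = (2*I*sqrt(2))*K + 4 = 2*I*K*sqrt(2) + 4 = 4 + 2*I*K*sqrt(2))
V(b) = 2 - b**2 + 2*b (V(b) = -((b**2 - 2*b) + 2*(-1)) = -((b**2 - 2*b) - 2) = -(-2 + b**2 - 2*b) = 2 - b**2 + 2*b)
V(w(-4))*634 = (2 - (4 + 2*I*(-4)*sqrt(2))**2 + 2*(4 + 2*I*(-4)*sqrt(2)))*634 = (2 - (4 - 8*I*sqrt(2))**2 + 2*(4 - 8*I*sqrt(2)))*634 = (2 - (4 - 8*I*sqrt(2))**2 + (8 - 16*I*sqrt(2)))*634 = (10 - (4 - 8*I*sqrt(2))**2 - 16*I*sqrt(2))*634 = 6340 - 634*(4 - 8*I*sqrt(2))**2 - 10144*I*sqrt(2)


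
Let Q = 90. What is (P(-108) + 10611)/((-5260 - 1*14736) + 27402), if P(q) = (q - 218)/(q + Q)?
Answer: 6833/4761 ≈ 1.4352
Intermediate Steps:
P(q) = (-218 + q)/(90 + q) (P(q) = (q - 218)/(q + 90) = (-218 + q)/(90 + q))
(P(-108) + 10611)/((-5260 - 1*14736) + 27402) = ((-218 - 108)/(90 - 108) + 10611)/((-5260 - 1*14736) + 27402) = (-326/(-18) + 10611)/((-5260 - 14736) + 27402) = (-1/18*(-326) + 10611)/(-19996 + 27402) = (163/9 + 10611)/7406 = (95662/9)*(1/7406) = 6833/4761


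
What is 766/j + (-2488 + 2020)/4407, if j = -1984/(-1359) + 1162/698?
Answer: 363149526/1481995 ≈ 245.04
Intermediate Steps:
j = 1481995/474291 (j = -1984*(-1/1359) + 1162*(1/698) = 1984/1359 + 581/349 = 1481995/474291 ≈ 3.1247)
766/j + (-2488 + 2020)/4407 = 766/(1481995/474291) + (-2488 + 2020)/4407 = 766*(474291/1481995) - 468*1/4407 = 363306906/1481995 - 12/113 = 363149526/1481995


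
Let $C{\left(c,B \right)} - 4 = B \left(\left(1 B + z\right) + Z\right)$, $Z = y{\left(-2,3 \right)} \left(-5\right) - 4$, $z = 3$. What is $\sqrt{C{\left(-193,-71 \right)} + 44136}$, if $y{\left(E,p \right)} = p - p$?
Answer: $2 \sqrt{12313} \approx 221.93$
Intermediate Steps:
$y{\left(E,p \right)} = 0$
$Z = -4$ ($Z = 0 \left(-5\right) - 4 = 0 - 4 = -4$)
$C{\left(c,B \right)} = 4 + B \left(-1 + B\right)$ ($C{\left(c,B \right)} = 4 + B \left(\left(1 B + 3\right) - 4\right) = 4 + B \left(\left(B + 3\right) - 4\right) = 4 + B \left(\left(3 + B\right) - 4\right) = 4 + B \left(-1 + B\right)$)
$\sqrt{C{\left(-193,-71 \right)} + 44136} = \sqrt{\left(4 + \left(-71\right)^{2} - -71\right) + 44136} = \sqrt{\left(4 + 5041 + 71\right) + 44136} = \sqrt{5116 + 44136} = \sqrt{49252} = 2 \sqrt{12313}$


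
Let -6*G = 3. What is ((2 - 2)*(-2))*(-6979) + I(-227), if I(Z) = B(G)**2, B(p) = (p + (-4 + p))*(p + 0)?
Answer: 25/4 ≈ 6.2500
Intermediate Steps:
G = -1/2 (G = -1/6*3 = -1/2 ≈ -0.50000)
B(p) = p*(-4 + 2*p) (B(p) = (-4 + 2*p)*p = p*(-4 + 2*p))
I(Z) = 25/4 (I(Z) = (2*(-1/2)*(-2 - 1/2))**2 = (2*(-1/2)*(-5/2))**2 = (5/2)**2 = 25/4)
((2 - 2)*(-2))*(-6979) + I(-227) = ((2 - 2)*(-2))*(-6979) + 25/4 = (0*(-2))*(-6979) + 25/4 = 0*(-6979) + 25/4 = 0 + 25/4 = 25/4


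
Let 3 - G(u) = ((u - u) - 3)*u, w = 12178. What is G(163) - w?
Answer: -11686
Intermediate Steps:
G(u) = 3 + 3*u (G(u) = 3 - ((u - u) - 3)*u = 3 - (0 - 3)*u = 3 - (-3)*u = 3 + 3*u)
G(163) - w = (3 + 3*163) - 1*12178 = (3 + 489) - 12178 = 492 - 12178 = -11686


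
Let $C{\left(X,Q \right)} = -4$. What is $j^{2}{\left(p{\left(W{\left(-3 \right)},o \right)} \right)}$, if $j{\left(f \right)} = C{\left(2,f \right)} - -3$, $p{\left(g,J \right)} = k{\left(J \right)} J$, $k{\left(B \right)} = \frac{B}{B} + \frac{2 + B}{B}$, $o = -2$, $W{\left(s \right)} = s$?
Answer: $1$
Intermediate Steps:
$k{\left(B \right)} = 1 + \frac{2 + B}{B}$
$p{\left(g,J \right)} = J \left(2 + \frac{2}{J}\right)$ ($p{\left(g,J \right)} = \left(2 + \frac{2}{J}\right) J = J \left(2 + \frac{2}{J}\right)$)
$j{\left(f \right)} = -1$ ($j{\left(f \right)} = -4 - -3 = -4 + 3 = -1$)
$j^{2}{\left(p{\left(W{\left(-3 \right)},o \right)} \right)} = \left(-1\right)^{2} = 1$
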